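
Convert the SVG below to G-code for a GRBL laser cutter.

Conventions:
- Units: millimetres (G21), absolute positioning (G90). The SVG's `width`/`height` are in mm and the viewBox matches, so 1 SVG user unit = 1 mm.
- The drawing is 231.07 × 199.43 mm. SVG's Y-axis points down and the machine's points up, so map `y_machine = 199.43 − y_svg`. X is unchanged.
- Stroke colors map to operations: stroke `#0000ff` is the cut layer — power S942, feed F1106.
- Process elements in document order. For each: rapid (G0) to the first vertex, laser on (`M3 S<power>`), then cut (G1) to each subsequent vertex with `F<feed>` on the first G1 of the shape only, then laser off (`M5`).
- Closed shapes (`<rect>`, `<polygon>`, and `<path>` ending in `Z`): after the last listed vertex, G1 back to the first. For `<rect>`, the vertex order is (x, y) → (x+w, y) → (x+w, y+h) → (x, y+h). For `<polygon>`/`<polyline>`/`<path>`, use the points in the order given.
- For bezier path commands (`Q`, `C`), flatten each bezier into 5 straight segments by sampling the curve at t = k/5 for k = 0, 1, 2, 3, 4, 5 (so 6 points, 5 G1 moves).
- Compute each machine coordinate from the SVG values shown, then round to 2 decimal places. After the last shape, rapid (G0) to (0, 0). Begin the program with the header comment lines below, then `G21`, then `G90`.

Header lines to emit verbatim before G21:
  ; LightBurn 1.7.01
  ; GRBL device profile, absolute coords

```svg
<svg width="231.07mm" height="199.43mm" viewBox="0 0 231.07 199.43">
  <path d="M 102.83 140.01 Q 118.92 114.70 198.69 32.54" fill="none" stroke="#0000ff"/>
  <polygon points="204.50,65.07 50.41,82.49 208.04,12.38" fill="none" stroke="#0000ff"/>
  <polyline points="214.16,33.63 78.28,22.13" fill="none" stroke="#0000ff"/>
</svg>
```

; LightBurn 1.7.01
; GRBL device profile, absolute coords
G21
G90
G0 X102.83 Y59.42
M3 S942
G1 X111.81 Y71.82 F1106
G1 X125.89 Y88.76
G1 X145.06 Y110.26
G1 X169.33 Y136.30
G1 X198.69 Y166.89
M5
G0 X204.50 Y134.36
M3 S942
G1 X50.41 Y116.94 F1106
G1 X208.04 Y187.05
G1 X204.50 Y134.36
M5
G0 X214.16 Y165.80
M3 S942
G1 X78.28 Y177.30 F1106
M5
G0 X0.00 Y0.00

viewBox `0 0 231.07 199.43` with mm width/height → 1 unit = 1 mm. Flip: y_m = 199.43 − y_svg.

**Shape 1** — `<path>` quadratic bezier, stroke `#0000ff` → cut (S942, F1106). Control points (SVG): P0=(102.83,140.01), P1=(118.92,114.70), P2=(198.69,32.54); sampled at t=k/5. Machine vertices: (102.83,59.42) → (111.81,71.82) → (125.89,88.76) → (145.06,110.26) → (169.33,136.30) → (198.69,166.89). Open path.

**Shape 2** — `<polygon>` closed polygon, stroke `#0000ff` → cut (S942, F1106). Machine vertices: (204.50,134.36) → (50.41,116.94) → (208.04,187.05) → (204.50,134.36). Closed: final G1 returns to the first vertex.

**Shape 3** — `<polyline>` line segment, stroke `#0000ff` → cut (S942, F1106). Machine vertices: (214.16,165.80) → (78.28,177.30). Open path.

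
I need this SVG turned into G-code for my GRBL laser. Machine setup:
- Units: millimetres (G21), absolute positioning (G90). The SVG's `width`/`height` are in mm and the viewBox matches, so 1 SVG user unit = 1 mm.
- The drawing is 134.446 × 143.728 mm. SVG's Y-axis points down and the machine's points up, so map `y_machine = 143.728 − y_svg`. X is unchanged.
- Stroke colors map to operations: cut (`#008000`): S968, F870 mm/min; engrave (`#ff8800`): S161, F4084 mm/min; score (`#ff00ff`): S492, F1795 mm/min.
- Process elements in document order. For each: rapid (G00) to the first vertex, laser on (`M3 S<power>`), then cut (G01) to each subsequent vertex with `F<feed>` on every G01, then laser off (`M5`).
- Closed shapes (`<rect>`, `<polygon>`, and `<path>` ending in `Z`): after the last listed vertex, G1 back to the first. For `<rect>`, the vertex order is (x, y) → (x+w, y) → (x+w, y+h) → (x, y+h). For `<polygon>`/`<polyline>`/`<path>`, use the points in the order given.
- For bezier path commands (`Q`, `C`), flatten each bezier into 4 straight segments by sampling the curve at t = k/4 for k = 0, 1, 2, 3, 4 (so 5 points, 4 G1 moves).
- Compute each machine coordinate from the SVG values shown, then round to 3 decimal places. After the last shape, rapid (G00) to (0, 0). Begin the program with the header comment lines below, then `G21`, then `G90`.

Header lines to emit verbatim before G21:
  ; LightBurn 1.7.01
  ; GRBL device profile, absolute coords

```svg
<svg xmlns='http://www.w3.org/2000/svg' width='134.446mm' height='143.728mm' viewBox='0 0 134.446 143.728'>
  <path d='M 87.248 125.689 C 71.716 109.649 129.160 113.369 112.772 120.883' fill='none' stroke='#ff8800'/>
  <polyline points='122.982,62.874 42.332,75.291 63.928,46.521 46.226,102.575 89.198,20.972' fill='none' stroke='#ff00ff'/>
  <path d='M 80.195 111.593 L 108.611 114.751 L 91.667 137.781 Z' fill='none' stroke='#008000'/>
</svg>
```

; LightBurn 1.7.01
; GRBL device profile, absolute coords
G21
G90
G00 X87.248 Y18.039
M3 S161
G01 X86.988 Y26.613 F4084
G01 X100.331 Y29.275 F4084
G01 X113.513 Y27.520 F4084
G01 X112.772 Y22.845 F4084
M5
G00 X122.982 Y80.854
M3 S492
G01 X42.332 Y68.437 F1795
G01 X63.928 Y97.207 F1795
G01 X46.226 Y41.153 F1795
G01 X89.198 Y122.756 F1795
M5
G00 X80.195 Y32.135
M3 S968
G01 X108.611 Y28.977 F870
G01 X91.667 Y5.947 F870
G01 X80.195 Y32.135 F870
M5
G00 X0.000 Y0.000

viewBox `0 0 134.446 143.728` with mm width/height → 1 unit = 1 mm. Flip: y_m = 143.728 − y_svg.

**Shape 1** — `<path>` cubic bezier, stroke `#ff8800` → engrave (S161, F4084). Control points (SVG): P0=(87.248,125.689), P1=(71.716,109.649), P2=(129.160,113.369), P3=(112.772,120.883); sampled at t=k/4. Machine vertices: (87.248,18.039) → (86.988,26.613) → (100.331,29.275) → (113.513,27.520) → (112.772,22.845). Open path.

**Shape 2** — `<polyline>` open polyline, stroke `#ff00ff` → score (S492, F1795). Machine vertices: (122.982,80.854) → (42.332,68.437) → (63.928,97.207) → (46.226,41.153) → (89.198,122.756). Open path.

**Shape 3** — `<path>` regular polygon, stroke `#008000` → cut (S968, F870). Machine vertices: (80.195,32.135) → (108.611,28.977) → (91.667,5.947) → (80.195,32.135). Closed: final G1 returns to the first vertex.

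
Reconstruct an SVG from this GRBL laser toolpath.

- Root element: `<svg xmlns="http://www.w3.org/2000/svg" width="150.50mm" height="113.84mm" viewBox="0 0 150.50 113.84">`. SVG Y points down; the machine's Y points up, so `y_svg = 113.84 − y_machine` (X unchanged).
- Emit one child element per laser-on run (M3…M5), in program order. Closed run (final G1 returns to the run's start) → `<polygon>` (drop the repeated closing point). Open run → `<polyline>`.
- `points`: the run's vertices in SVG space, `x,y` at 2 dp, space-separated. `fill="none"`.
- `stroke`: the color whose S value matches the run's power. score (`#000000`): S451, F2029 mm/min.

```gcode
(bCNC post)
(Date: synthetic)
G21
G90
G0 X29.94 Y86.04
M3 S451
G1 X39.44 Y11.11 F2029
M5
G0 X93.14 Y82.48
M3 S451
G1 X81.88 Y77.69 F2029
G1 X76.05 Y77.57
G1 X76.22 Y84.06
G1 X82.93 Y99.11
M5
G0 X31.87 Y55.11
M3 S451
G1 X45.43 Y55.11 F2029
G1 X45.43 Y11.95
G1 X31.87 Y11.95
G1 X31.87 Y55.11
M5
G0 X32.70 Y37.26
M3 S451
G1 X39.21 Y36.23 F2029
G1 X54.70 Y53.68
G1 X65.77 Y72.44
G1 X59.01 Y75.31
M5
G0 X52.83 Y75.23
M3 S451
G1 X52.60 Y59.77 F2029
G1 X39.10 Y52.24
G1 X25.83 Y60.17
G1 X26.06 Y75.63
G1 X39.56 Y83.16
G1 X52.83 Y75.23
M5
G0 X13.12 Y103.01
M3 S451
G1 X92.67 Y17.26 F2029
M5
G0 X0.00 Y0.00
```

Each laser-on run becomes one SVG element. Flip Y back into SVG space with y_svg = 113.84 − y_machine. Every run uses S451, so all elements get stroke `#000000` (score).

Run 1: The run is open, so emit a `<polyline>` with points (Y-flipped): 29.94,27.80 39.44,102.73.

Run 2: The run is open, so emit a `<polyline>` with points (Y-flipped): 93.14,31.36 81.88,36.15 76.05,36.27 76.22,29.78 82.93,14.73.

Run 3: The run returns to its start, so emit a `<polygon>` with points (Y-flipped): 31.87,58.73 45.43,58.73 45.43,101.89 31.87,101.89.

Run 4: The run is open, so emit a `<polyline>` with points (Y-flipped): 32.70,76.58 39.21,77.61 54.70,60.16 65.77,41.40 59.01,38.53.

Run 5: The run returns to its start, so emit a `<polygon>` with points (Y-flipped): 52.83,38.61 52.60,54.07 39.10,61.60 25.83,53.67 26.06,38.21 39.56,30.68.

Run 6: The run is open, so emit a `<polyline>` with points (Y-flipped): 13.12,10.83 92.67,96.58.

<svg xmlns="http://www.w3.org/2000/svg" width="150.50mm" height="113.84mm" viewBox="0 0 150.50 113.84">
  <polyline points="29.94,27.80 39.44,102.73" fill="none" stroke="#000000"/>
  <polyline points="93.14,31.36 81.88,36.15 76.05,36.27 76.22,29.78 82.93,14.73" fill="none" stroke="#000000"/>
  <polygon points="31.87,58.73 45.43,58.73 45.43,101.89 31.87,101.89" fill="none" stroke="#000000"/>
  <polyline points="32.70,76.58 39.21,77.61 54.70,60.16 65.77,41.40 59.01,38.53" fill="none" stroke="#000000"/>
  <polygon points="52.83,38.61 52.60,54.07 39.10,61.60 25.83,53.67 26.06,38.21 39.56,30.68" fill="none" stroke="#000000"/>
  <polyline points="13.12,10.83 92.67,96.58" fill="none" stroke="#000000"/>
</svg>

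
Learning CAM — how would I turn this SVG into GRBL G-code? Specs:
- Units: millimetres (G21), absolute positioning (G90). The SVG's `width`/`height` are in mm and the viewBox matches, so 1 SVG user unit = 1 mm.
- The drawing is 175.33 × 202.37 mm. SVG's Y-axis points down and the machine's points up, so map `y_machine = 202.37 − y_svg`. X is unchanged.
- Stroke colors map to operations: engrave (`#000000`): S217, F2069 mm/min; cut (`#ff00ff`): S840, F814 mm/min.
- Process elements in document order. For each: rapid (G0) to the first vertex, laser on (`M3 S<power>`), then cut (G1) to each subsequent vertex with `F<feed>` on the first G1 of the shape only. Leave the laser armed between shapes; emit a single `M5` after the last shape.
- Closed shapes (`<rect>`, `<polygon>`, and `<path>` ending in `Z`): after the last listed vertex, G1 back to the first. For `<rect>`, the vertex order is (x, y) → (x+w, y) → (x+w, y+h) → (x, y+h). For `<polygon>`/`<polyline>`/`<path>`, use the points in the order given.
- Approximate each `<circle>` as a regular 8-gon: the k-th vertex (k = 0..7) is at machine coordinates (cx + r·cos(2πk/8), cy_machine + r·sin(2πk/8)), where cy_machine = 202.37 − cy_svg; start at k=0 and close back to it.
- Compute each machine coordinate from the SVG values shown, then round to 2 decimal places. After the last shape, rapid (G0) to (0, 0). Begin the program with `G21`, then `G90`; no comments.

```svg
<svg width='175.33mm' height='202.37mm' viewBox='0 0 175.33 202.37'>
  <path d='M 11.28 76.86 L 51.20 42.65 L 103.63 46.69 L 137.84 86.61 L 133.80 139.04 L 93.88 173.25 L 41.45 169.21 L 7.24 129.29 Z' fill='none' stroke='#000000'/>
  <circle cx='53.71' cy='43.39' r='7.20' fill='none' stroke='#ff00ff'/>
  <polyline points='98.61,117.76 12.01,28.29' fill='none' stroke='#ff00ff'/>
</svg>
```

G21
G90
G0 X11.28 Y125.51
M3 S217
G1 X51.20 Y159.72 F2069
G1 X103.63 Y155.68
G1 X137.84 Y115.76
G1 X133.80 Y63.33
G1 X93.88 Y29.12
G1 X41.45 Y33.16
G1 X7.24 Y73.08
G1 X11.28 Y125.51
G0 X60.91 Y158.98
M3 S840
G1 X58.80 Y164.07 F814
G1 X53.71 Y166.18
G1 X48.62 Y164.07
G1 X46.51 Y158.98
G1 X48.62 Y153.89
G1 X53.71 Y151.78
G1 X58.80 Y153.89
G1 X60.91 Y158.98
G0 X98.61 Y84.61
M3 S840
G1 X12.01 Y174.08 F814
M5
G0 X0.00 Y0.00

viewBox `0 0 175.33 202.37` with mm width/height → 1 unit = 1 mm. Flip: y_m = 202.37 − y_svg.

**Shape 1** — `<path>` regular polygon, stroke `#000000` → engrave (S217, F2069). Machine vertices: (11.28,125.51) → (51.20,159.72) → (103.63,155.68) → (137.84,115.76) → (133.80,63.33) → (93.88,29.12) → (41.45,33.16) → (7.24,73.08) → (11.28,125.51). Closed: final G1 returns to the first vertex.

**Shape 2** — `<circle>` circle, stroke `#ff00ff` → cut (S840, F814). Machine vertices: (60.91,158.98) → (58.80,164.07) → (53.71,166.18) → (48.62,164.07) → (46.51,158.98) → (48.62,153.89) → (53.71,151.78) → (58.80,153.89) → (60.91,158.98). Closed: final G1 returns to the first vertex.

**Shape 3** — `<polyline>` line segment, stroke `#ff00ff` → cut (S840, F814). Machine vertices: (98.61,84.61) → (12.01,174.08). Open path.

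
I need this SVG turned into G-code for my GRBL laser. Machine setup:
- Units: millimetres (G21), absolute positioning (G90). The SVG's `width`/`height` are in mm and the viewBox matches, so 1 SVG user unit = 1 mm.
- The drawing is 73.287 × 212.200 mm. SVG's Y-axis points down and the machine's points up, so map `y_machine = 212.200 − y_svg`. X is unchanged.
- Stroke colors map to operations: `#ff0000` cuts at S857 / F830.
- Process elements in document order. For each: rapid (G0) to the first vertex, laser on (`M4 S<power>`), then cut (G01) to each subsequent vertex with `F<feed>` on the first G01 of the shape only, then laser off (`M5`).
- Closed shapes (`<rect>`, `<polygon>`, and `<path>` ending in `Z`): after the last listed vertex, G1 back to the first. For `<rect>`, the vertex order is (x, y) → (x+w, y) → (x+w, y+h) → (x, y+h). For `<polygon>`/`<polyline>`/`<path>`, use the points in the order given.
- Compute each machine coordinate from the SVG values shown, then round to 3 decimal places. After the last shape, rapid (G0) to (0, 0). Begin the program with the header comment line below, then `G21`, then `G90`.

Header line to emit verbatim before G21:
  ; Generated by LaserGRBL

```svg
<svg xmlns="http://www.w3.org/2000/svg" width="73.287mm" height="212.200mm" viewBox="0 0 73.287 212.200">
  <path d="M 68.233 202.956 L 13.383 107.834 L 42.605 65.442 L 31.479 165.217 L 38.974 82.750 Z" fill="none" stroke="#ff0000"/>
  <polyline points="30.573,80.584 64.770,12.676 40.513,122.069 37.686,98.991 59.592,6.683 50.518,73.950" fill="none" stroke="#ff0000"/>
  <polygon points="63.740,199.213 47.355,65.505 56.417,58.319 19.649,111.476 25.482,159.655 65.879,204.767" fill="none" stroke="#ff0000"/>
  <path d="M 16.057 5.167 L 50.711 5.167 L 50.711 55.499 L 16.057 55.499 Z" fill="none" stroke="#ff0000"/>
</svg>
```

; Generated by LaserGRBL
G21
G90
G0 X68.233 Y9.244
M4 S857
G01 X13.383 Y104.366 F830
G01 X42.605 Y146.758
G01 X31.479 Y46.983
G01 X38.974 Y129.450
G01 X68.233 Y9.244
M5
G0 X30.573 Y131.616
M4 S857
G01 X64.770 Y199.524 F830
G01 X40.513 Y90.131
G01 X37.686 Y113.209
G01 X59.592 Y205.517
G01 X50.518 Y138.250
M5
G0 X63.740 Y12.987
M4 S857
G01 X47.355 Y146.695 F830
G01 X56.417 Y153.881
G01 X19.649 Y100.724
G01 X25.482 Y52.545
G01 X65.879 Y7.433
G01 X63.740 Y12.987
M5
G0 X16.057 Y207.033
M4 S857
G01 X50.711 Y207.033 F830
G01 X50.711 Y156.701
G01 X16.057 Y156.701
G01 X16.057 Y207.033
M5
G0 X0.000 Y0.000

1 u = 1 mm; y_m = 212.200 − y.

[1] `<path>` closed polygon, #ff0000→cut S857 F830: (68.233,9.244) → (13.383,104.366) → (42.605,146.758) → (31.479,46.983) → (38.974,129.450) → (68.233,9.244) (closed)

[2] `<polyline>` open polyline, #ff0000→cut S857 F830: (30.573,131.616) → (64.770,199.524) → (40.513,90.131) → (37.686,113.209) → (59.592,205.517) → (50.518,138.250)

[3] `<polygon>` closed polygon, #ff0000→cut S857 F830: (63.740,12.987) → (47.355,146.695) → (56.417,153.881) → (19.649,100.724) → (25.482,52.545) → (65.879,7.433) → (63.740,12.987) (closed)

[4] `<path>` rectangle, #ff0000→cut S857 F830: (16.057,207.033) → (50.711,207.033) → (50.711,156.701) → (16.057,156.701) → (16.057,207.033) (closed)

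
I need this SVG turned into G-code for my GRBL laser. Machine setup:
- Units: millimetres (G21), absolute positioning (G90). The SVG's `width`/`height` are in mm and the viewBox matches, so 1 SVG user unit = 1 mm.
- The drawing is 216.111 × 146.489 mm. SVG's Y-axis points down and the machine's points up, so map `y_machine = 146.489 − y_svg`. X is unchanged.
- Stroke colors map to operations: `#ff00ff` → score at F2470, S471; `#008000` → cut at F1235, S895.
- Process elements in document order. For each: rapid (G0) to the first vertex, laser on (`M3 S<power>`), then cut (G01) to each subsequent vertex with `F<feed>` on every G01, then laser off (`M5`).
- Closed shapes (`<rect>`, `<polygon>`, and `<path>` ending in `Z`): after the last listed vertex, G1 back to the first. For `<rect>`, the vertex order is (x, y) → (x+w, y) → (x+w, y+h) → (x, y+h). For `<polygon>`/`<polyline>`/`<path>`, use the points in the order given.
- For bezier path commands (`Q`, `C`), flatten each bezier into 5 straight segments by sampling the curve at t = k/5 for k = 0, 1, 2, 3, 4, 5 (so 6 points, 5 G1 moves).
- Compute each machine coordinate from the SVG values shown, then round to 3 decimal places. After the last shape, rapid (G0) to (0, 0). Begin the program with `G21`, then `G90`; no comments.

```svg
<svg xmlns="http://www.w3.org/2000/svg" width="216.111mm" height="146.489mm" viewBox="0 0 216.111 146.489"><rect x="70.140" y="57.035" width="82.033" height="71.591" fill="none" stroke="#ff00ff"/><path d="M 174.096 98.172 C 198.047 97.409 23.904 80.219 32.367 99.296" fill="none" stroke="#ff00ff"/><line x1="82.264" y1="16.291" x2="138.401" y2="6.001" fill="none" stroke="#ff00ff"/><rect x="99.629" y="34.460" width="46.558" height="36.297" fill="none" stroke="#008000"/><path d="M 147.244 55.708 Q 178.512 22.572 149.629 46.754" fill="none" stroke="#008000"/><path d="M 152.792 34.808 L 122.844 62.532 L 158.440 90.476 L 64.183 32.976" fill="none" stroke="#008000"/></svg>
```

viewBox `0 0 216.111 146.489` with mm width/height → 1 unit = 1 mm. Flip: y_m = 146.489 − y_svg.

**Shape 1** — `<rect>` rectangle, stroke `#ff00ff` → score (S471, F2470). Machine vertices: (70.140,89.454) → (152.173,89.454) → (152.173,17.863) → (70.140,17.863) → (70.140,89.454). Closed: final G1 returns to the first vertex.

**Shape 2** — `<path>` cubic bezier, stroke `#ff00ff` → score (S471, F2470). Control points (SVG): P0=(174.096,98.172), P1=(198.047,97.409), P2=(23.904,80.219), P3=(32.367,99.296); sampled at t=k/5. Machine vertices: (174.096,48.317) → (167.741,50.324) → (132.117,53.745) → (85.497,56.050) → (46.156,54.709) → (32.367,47.193). Open path.

**Shape 3** — `<line>` line segment, stroke `#ff00ff` → score (S471, F2470). Machine vertices: (82.264,130.198) → (138.401,140.488). Open path.

**Shape 4** — `<rect>` rectangle, stroke `#008000` → cut (S895, F1235). Machine vertices: (99.629,112.029) → (146.187,112.029) → (146.187,75.732) → (99.629,75.732) → (99.629,112.029). Closed: final G1 returns to the first vertex.

**Shape 5** — `<path>` quadratic bezier, stroke `#008000` → cut (S895, F1235). Control points (SVG): P0=(147.244,55.708), P1=(178.512,22.572), P2=(149.629,46.754); sampled at t=k/5. Machine vertices: (147.244,90.781) → (157.345,101.743) → (162.634,108.119) → (163.111,109.910) → (158.776,107.115) → (149.629,99.735). Open path.

**Shape 6** — `<path>` open polyline, stroke `#008000` → cut (S895, F1235). Machine vertices: (152.792,111.681) → (122.844,83.957) → (158.440,56.013) → (64.183,113.513). Open path.

G21
G90
G0 X70.140 Y89.454
M3 S471
G01 X152.173 Y89.454 F2470
G01 X152.173 Y17.863 F2470
G01 X70.140 Y17.863 F2470
G01 X70.140 Y89.454 F2470
M5
G0 X174.096 Y48.317
M3 S471
G01 X167.741 Y50.324 F2470
G01 X132.117 Y53.745 F2470
G01 X85.497 Y56.050 F2470
G01 X46.156 Y54.709 F2470
G01 X32.367 Y47.193 F2470
M5
G0 X82.264 Y130.198
M3 S471
G01 X138.401 Y140.488 F2470
M5
G0 X99.629 Y112.029
M3 S895
G01 X146.187 Y112.029 F1235
G01 X146.187 Y75.732 F1235
G01 X99.629 Y75.732 F1235
G01 X99.629 Y112.029 F1235
M5
G0 X147.244 Y90.781
M3 S895
G01 X157.345 Y101.743 F1235
G01 X162.634 Y108.119 F1235
G01 X163.111 Y109.910 F1235
G01 X158.776 Y107.115 F1235
G01 X149.629 Y99.735 F1235
M5
G0 X152.792 Y111.681
M3 S895
G01 X122.844 Y83.957 F1235
G01 X158.440 Y56.013 F1235
G01 X64.183 Y113.513 F1235
M5
G0 X0.000 Y0.000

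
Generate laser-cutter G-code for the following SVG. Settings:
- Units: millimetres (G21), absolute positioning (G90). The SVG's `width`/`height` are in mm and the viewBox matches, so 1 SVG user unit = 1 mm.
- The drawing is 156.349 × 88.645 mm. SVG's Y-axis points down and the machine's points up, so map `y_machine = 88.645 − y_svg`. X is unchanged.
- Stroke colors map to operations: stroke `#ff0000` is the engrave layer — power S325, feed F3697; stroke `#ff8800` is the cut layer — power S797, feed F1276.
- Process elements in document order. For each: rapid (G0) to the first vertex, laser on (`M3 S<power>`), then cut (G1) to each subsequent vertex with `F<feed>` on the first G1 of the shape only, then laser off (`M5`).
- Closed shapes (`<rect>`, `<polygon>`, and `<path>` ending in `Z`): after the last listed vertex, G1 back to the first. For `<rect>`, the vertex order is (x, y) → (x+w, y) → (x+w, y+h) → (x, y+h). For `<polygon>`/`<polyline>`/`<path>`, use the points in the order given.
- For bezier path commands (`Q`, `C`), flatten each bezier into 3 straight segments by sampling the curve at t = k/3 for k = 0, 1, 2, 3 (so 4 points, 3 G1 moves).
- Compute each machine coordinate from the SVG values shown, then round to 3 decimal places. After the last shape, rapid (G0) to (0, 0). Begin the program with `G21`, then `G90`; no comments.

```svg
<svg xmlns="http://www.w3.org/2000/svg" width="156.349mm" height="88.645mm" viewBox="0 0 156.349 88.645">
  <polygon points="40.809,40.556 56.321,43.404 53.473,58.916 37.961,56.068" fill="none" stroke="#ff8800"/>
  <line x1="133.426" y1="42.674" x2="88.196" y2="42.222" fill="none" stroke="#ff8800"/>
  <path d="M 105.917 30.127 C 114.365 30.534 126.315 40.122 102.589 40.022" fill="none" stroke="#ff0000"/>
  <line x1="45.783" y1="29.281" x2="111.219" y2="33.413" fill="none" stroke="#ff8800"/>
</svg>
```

G21
G90
G0 X40.809 Y48.089
M3 S797
G1 X56.321 Y45.241 F1276
G1 X53.473 Y29.729
G1 X37.961 Y32.577
G1 X40.809 Y48.089
M5
G0 X133.426 Y45.971
M3 S797
G1 X88.196 Y46.423 F1276
M5
G0 X105.917 Y58.518
M3 S325
G1 X114.081 Y55.750 F3697
G1 X115.874 Y51.053
G1 X102.589 Y48.623
M5
G0 X45.783 Y59.364
M3 S797
G1 X111.219 Y55.232 F1276
M5
G0 X0.000 Y0.000

1 u = 1 mm; y_m = 88.645 − y.

[1] `<polygon>` regular polygon, #ff8800→cut S797 F1276: (40.809,48.089) → (56.321,45.241) → (53.473,29.729) → (37.961,32.577) → (40.809,48.089) (closed)

[2] `<line>` line segment, #ff8800→cut S797 F1276: (133.426,45.971) → (88.196,46.423)

[3] `<path>` cubic bezier, #ff0000→engrave S325 F3697: (105.917,58.518) → (114.081,55.750) → (115.874,51.053) → (102.589,48.623)

[4] `<line>` line segment, #ff8800→cut S797 F1276: (45.783,59.364) → (111.219,55.232)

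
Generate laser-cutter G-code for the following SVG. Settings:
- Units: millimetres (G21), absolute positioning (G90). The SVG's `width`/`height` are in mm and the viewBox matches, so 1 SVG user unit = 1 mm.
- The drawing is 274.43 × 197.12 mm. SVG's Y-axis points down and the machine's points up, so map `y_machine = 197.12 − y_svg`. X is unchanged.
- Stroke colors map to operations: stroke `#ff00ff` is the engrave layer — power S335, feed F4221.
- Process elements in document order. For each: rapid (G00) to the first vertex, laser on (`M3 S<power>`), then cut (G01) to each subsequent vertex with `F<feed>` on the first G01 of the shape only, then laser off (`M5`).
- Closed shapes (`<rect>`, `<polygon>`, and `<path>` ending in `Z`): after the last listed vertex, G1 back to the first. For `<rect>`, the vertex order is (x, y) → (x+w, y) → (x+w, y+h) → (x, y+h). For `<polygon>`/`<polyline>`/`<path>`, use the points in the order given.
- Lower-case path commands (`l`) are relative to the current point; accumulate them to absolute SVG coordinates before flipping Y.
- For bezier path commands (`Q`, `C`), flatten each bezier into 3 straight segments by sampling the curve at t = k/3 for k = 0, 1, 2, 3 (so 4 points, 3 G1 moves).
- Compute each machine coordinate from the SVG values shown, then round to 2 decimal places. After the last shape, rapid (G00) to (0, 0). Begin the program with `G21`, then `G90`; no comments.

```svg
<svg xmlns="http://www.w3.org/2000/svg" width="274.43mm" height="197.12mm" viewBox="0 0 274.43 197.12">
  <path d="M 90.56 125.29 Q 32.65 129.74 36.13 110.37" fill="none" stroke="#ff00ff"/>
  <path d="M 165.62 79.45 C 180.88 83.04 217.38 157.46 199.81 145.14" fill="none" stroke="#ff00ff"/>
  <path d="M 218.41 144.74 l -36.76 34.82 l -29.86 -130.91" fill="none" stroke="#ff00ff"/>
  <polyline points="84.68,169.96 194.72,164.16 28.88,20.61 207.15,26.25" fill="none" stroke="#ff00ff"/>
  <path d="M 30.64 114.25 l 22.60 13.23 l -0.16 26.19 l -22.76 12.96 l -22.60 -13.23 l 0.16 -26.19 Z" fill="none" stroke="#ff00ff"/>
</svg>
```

1 u = 1 mm; y_m = 197.12 − y.

[1] `<path>` quadratic bezier, #ff00ff→engrave S335 F4221: (90.56,71.83) → (58.77,71.51) → (40.63,76.48) → (36.13,86.75)

[2] `<path>` cubic bezier, #ff00ff→engrave S335 F4221: (165.62,117.67) → (185.17,96.31) → (202.15,62.74) → (199.81,51.98)

[3] `<path>` open polyline, #ff00ff→engrave S335 F4221: (218.41,52.38) → (181.65,17.56) → (151.79,148.47)

[4] `<polyline>` open polyline, #ff00ff→engrave S335 F4221: (84.68,27.16) → (194.72,32.96) → (28.88,176.51) → (207.15,170.87)

[5] `<path>` regular polygon, #ff00ff→engrave S335 F4221: (30.64,82.87) → (53.24,69.64) → (53.08,43.45) → (30.32,30.49) → (7.72,43.72) → (7.88,69.91) → (30.64,82.87) (closed)

G21
G90
G00 X90.56 Y71.83
M3 S335
G01 X58.77 Y71.51 F4221
G01 X40.63 Y76.48
G01 X36.13 Y86.75
M5
G00 X165.62 Y117.67
M3 S335
G01 X185.17 Y96.31 F4221
G01 X202.15 Y62.74
G01 X199.81 Y51.98
M5
G00 X218.41 Y52.38
M3 S335
G01 X181.65 Y17.56 F4221
G01 X151.79 Y148.47
M5
G00 X84.68 Y27.16
M3 S335
G01 X194.72 Y32.96 F4221
G01 X28.88 Y176.51
G01 X207.15 Y170.87
M5
G00 X30.64 Y82.87
M3 S335
G01 X53.24 Y69.64 F4221
G01 X53.08 Y43.45
G01 X30.32 Y30.49
G01 X7.72 Y43.72
G01 X7.88 Y69.91
G01 X30.64 Y82.87
M5
G00 X0.00 Y0.00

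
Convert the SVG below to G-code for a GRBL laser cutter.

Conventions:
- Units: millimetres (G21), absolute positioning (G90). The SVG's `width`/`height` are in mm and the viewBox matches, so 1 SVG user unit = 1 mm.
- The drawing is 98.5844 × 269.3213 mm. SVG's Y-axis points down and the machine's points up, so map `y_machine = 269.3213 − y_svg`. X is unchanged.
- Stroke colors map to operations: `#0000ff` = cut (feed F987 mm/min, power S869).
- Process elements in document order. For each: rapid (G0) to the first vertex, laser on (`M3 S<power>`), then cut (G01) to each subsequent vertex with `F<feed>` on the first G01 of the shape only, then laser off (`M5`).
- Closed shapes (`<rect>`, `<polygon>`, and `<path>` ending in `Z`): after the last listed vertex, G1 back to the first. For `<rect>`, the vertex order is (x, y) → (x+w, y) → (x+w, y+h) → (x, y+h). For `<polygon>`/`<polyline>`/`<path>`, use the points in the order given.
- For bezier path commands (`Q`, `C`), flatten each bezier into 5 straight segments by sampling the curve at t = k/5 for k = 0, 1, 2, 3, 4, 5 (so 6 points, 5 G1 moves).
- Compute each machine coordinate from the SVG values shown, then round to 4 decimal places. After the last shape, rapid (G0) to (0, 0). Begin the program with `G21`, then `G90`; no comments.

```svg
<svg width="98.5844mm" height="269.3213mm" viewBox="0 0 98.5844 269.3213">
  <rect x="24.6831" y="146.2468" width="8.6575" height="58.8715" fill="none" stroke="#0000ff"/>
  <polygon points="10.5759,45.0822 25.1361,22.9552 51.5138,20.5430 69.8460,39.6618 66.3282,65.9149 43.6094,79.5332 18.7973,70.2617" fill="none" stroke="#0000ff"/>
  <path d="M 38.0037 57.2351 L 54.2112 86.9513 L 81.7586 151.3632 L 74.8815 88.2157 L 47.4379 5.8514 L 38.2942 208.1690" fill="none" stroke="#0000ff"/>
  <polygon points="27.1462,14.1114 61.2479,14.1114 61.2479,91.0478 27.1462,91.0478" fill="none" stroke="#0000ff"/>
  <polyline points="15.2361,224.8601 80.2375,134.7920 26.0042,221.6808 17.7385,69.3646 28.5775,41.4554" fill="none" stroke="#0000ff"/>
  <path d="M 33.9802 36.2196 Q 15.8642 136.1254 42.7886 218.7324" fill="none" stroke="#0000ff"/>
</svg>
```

Since the viewBox matches the mm dimensions, user units are millimetres directly. The only transform is the Y-flip y_m = 269.3213 − y_svg.

Shape 1 is a rectangle drawn with `<rect>`. Its stroke #0000ff means cut at S869, F987. After flipping Y the toolpath is (24.6831,123.0745) → (33.3406,123.0745) → (33.3406,64.2030) → (24.6831,64.2030) → (24.6831,123.0745), returning to the start.

Shape 2 is a regular polygon drawn with `<polygon>`. Its stroke #0000ff means cut at S869, F987. After flipping Y the toolpath is (10.5759,224.2391) → (25.1361,246.3661) → (51.5138,248.7783) → (69.8460,229.6595) → (66.3282,203.4064) → (43.6094,189.7881) → (18.7973,199.0596) → (10.5759,224.2391), returning to the start.

Shape 3 is a open polyline drawn with `<path>`. Its stroke #0000ff means cut at S869, F987. After flipping Y the toolpath is (38.0037,212.0862) → (54.2112,182.3700) → (81.7586,117.9581) → (74.8815,181.1056) → (47.4379,263.4699) → (38.2942,61.1523).

Shape 4 is a rectangle drawn with `<polygon>`. Its stroke #0000ff means cut at S869, F987. After flipping Y the toolpath is (27.1462,255.2099) → (61.2479,255.2099) → (61.2479,178.2735) → (27.1462,178.2735) → (27.1462,255.2099), returning to the start.

Shape 5 is a open polyline drawn with `<polyline>`. Its stroke #0000ff means cut at S869, F987. After flipping Y the toolpath is (15.2361,44.4612) → (80.2375,134.5293) → (26.0042,47.6405) → (17.7385,199.9567) → (28.5775,227.8659).

Shape 6 is a quadratic bezier drawn with `<path>`. Its stroke #0000ff means cut at S869, F987. After flipping Y the toolpath is (33.9802,233.1017) → (28.5354,193.8313) → (26.6939,155.9449) → (28.4555,119.4423) → (33.8205,84.3237) → (42.7886,50.5889).

G21
G90
G0 X24.6831 Y123.0745
M3 S869
G01 X33.3406 Y123.0745 F987
G01 X33.3406 Y64.2030
G01 X24.6831 Y64.2030
G01 X24.6831 Y123.0745
M5
G0 X10.5759 Y224.2391
M3 S869
G01 X25.1361 Y246.3661 F987
G01 X51.5138 Y248.7783
G01 X69.8460 Y229.6595
G01 X66.3282 Y203.4064
G01 X43.6094 Y189.7881
G01 X18.7973 Y199.0596
G01 X10.5759 Y224.2391
M5
G0 X38.0037 Y212.0862
M3 S869
G01 X54.2112 Y182.3700 F987
G01 X81.7586 Y117.9581
G01 X74.8815 Y181.1056
G01 X47.4379 Y263.4699
G01 X38.2942 Y61.1523
M5
G0 X27.1462 Y255.2099
M3 S869
G01 X61.2479 Y255.2099 F987
G01 X61.2479 Y178.2735
G01 X27.1462 Y178.2735
G01 X27.1462 Y255.2099
M5
G0 X15.2361 Y44.4612
M3 S869
G01 X80.2375 Y134.5293 F987
G01 X26.0042 Y47.6405
G01 X17.7385 Y199.9567
G01 X28.5775 Y227.8659
M5
G0 X33.9802 Y233.1017
M3 S869
G01 X28.5354 Y193.8313 F987
G01 X26.6939 Y155.9449
G01 X28.4555 Y119.4423
G01 X33.8205 Y84.3237
G01 X42.7886 Y50.5889
M5
G0 X0.0000 Y0.0000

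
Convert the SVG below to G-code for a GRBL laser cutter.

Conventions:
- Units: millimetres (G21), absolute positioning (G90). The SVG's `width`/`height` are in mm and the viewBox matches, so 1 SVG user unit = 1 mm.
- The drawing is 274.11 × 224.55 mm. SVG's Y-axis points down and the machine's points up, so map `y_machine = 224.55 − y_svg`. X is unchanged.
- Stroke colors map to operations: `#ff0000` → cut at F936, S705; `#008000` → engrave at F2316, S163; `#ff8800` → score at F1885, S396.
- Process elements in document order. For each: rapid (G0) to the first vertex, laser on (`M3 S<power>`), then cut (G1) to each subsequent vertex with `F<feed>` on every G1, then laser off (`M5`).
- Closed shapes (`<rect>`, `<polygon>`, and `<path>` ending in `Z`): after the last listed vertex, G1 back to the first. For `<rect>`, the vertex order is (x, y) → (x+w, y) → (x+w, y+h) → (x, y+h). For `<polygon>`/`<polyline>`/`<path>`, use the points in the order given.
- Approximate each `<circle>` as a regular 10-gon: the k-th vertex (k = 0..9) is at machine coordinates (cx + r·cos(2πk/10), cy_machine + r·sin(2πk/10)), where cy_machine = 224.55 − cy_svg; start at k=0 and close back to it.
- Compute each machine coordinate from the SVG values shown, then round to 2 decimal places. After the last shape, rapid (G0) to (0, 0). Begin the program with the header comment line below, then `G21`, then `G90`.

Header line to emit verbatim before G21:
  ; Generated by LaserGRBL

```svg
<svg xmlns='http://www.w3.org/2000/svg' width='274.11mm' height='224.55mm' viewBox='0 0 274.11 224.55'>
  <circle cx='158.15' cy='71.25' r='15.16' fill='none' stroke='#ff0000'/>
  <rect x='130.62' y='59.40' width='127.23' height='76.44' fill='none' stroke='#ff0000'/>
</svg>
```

viewBox `0 0 274.11 224.55` with mm width/height → 1 unit = 1 mm. Flip: y_m = 224.55 − y_svg.

**Shape 1** — `<circle>` circle, stroke `#ff0000` → cut (S705, F936). Machine vertices: (173.31,153.30) → (170.41,162.21) → (162.83,167.72) → (153.47,167.72) → (145.89,162.21) → (142.99,153.30) → (145.89,144.39) → (153.47,138.88) → (162.83,138.88) → (170.41,144.39) → (173.31,153.30). Closed: final G1 returns to the first vertex.

**Shape 2** — `<rect>` rectangle, stroke `#ff0000` → cut (S705, F936). Machine vertices: (130.62,165.15) → (257.85,165.15) → (257.85,88.71) → (130.62,88.71) → (130.62,165.15). Closed: final G1 returns to the first vertex.

; Generated by LaserGRBL
G21
G90
G0 X173.31 Y153.30
M3 S705
G1 X170.41 Y162.21 F936
G1 X162.83 Y167.72 F936
G1 X153.47 Y167.72 F936
G1 X145.89 Y162.21 F936
G1 X142.99 Y153.30 F936
G1 X145.89 Y144.39 F936
G1 X153.47 Y138.88 F936
G1 X162.83 Y138.88 F936
G1 X170.41 Y144.39 F936
G1 X173.31 Y153.30 F936
M5
G0 X130.62 Y165.15
M3 S705
G1 X257.85 Y165.15 F936
G1 X257.85 Y88.71 F936
G1 X130.62 Y88.71 F936
G1 X130.62 Y165.15 F936
M5
G0 X0.00 Y0.00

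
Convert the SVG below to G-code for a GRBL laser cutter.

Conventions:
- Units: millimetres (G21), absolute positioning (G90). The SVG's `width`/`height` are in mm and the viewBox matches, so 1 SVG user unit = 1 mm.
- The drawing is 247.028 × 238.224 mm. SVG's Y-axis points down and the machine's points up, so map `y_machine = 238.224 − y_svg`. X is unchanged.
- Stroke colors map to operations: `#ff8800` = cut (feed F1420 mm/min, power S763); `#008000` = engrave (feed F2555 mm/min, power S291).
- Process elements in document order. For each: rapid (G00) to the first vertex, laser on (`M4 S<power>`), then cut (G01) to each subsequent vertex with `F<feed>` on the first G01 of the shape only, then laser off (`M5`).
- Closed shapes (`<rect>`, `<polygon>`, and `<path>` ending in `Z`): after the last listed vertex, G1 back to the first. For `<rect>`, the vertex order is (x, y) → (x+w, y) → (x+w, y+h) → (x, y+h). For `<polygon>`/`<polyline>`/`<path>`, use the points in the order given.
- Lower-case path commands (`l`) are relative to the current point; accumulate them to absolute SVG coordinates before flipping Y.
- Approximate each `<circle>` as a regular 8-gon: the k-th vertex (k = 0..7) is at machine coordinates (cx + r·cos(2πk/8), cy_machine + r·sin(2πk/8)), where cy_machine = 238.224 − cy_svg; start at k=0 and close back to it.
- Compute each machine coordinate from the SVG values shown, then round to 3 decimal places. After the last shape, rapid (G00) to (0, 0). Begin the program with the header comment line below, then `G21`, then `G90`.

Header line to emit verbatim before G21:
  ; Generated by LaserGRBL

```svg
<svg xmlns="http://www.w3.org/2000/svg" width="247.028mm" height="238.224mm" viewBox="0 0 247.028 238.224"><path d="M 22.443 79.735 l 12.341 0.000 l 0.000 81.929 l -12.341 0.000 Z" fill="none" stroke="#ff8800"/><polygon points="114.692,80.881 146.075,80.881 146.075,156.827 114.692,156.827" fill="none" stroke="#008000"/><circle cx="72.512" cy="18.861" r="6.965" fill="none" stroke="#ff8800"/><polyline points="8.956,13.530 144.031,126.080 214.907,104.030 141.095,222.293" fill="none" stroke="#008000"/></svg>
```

; Generated by LaserGRBL
G21
G90
G00 X22.443 Y158.489
M4 S763
G01 X34.784 Y158.489 F1420
G01 X34.784 Y76.560
G01 X22.443 Y76.560
G01 X22.443 Y158.489
M5
G00 X114.692 Y157.343
M4 S291
G01 X146.075 Y157.343 F2555
G01 X146.075 Y81.397
G01 X114.692 Y81.397
G01 X114.692 Y157.343
M5
G00 X79.477 Y219.363
M4 S763
G01 X77.437 Y224.288 F1420
G01 X72.512 Y226.328
G01 X67.587 Y224.288
G01 X65.547 Y219.363
G01 X67.587 Y214.438
G01 X72.512 Y212.398
G01 X77.437 Y214.438
G01 X79.477 Y219.363
M5
G00 X8.956 Y224.694
M4 S291
G01 X144.031 Y112.144 F2555
G01 X214.907 Y134.194
G01 X141.095 Y15.931
M5
G00 X0.000 Y0.000

1 u = 1 mm; y_m = 238.224 − y.

[1] `<path>` rectangle, #ff8800→cut S763 F1420: (22.443,158.489) → (34.784,158.489) → (34.784,76.560) → (22.443,76.560) → (22.443,158.489) (closed)

[2] `<polygon>` rectangle, #008000→engrave S291 F2555: (114.692,157.343) → (146.075,157.343) → (146.075,81.397) → (114.692,81.397) → (114.692,157.343) (closed)

[3] `<circle>` circle, #ff8800→cut S763 F1420: (79.477,219.363) → (77.437,224.288) → (72.512,226.328) → (67.587,224.288) → (65.547,219.363) → (67.587,214.438) → (72.512,212.398) → (77.437,214.438) → (79.477,219.363) (closed)

[4] `<polyline>` open polyline, #008000→engrave S291 F2555: (8.956,224.694) → (144.031,112.144) → (214.907,134.194) → (141.095,15.931)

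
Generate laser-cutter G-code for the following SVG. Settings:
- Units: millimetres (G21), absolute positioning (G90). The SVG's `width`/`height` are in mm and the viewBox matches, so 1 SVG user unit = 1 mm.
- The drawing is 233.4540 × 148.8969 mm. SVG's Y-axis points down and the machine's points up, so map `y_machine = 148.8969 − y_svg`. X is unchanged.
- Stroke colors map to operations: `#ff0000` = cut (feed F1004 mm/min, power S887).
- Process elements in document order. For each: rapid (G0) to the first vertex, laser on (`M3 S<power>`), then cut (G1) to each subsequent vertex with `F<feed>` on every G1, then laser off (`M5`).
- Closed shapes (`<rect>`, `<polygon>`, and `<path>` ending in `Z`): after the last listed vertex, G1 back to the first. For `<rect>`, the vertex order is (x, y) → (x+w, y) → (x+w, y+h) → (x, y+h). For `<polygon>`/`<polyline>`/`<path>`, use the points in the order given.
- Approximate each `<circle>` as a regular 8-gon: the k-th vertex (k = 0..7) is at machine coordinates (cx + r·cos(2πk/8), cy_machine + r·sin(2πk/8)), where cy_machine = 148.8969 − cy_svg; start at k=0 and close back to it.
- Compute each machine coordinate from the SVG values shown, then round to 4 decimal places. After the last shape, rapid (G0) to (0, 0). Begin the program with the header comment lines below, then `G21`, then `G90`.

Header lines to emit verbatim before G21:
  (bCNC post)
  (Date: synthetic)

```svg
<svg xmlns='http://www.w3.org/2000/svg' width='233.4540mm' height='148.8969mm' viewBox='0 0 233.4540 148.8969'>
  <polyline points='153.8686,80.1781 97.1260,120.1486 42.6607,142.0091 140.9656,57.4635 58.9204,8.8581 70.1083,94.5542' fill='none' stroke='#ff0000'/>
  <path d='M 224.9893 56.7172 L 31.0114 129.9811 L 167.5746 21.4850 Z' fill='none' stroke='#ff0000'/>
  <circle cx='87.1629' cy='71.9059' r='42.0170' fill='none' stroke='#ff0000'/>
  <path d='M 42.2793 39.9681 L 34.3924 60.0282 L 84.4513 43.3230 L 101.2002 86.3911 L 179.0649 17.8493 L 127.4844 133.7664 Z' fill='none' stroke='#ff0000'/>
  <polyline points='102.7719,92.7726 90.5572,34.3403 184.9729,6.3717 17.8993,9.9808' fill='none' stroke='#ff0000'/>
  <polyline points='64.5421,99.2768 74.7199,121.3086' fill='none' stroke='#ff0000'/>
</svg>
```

(bCNC post)
(Date: synthetic)
G21
G90
G0 X153.8686 Y68.7188
M3 S887
G1 X97.1260 Y28.7483 F1004
G1 X42.6607 Y6.8878 F1004
G1 X140.9656 Y91.4334 F1004
G1 X58.9204 Y140.0388 F1004
G1 X70.1083 Y54.3427 F1004
M5
G0 X224.9893 Y92.1797
M3 S887
G1 X31.0114 Y18.9158 F1004
G1 X167.5746 Y127.4119 F1004
G1 X224.9893 Y92.1797 F1004
M5
G0 X129.1799 Y76.9910
M3 S887
G1 X116.8734 Y106.7015 F1004
G1 X87.1629 Y119.0080 F1004
G1 X57.4524 Y106.7015 F1004
G1 X45.1459 Y76.9910 F1004
G1 X57.4524 Y47.2805 F1004
G1 X87.1629 Y34.9740 F1004
G1 X116.8734 Y47.2805 F1004
G1 X129.1799 Y76.9910 F1004
M5
G0 X42.2793 Y108.9288
M3 S887
G1 X34.3924 Y88.8687 F1004
G1 X84.4513 Y105.5739 F1004
G1 X101.2002 Y62.5058 F1004
G1 X179.0649 Y131.0476 F1004
G1 X127.4844 Y15.1305 F1004
G1 X42.2793 Y108.9288 F1004
M5
G0 X102.7719 Y56.1243
M3 S887
G1 X90.5572 Y114.5566 F1004
G1 X184.9729 Y142.5252 F1004
G1 X17.8993 Y138.9161 F1004
M5
G0 X64.5421 Y49.6201
M3 S887
G1 X74.7199 Y27.5883 F1004
M5
G0 X0.0000 Y0.0000

Since the viewBox matches the mm dimensions, user units are millimetres directly. The only transform is the Y-flip y_m = 148.8969 − y_svg.

Shape 1 is a open polyline drawn with `<polyline>`. Its stroke #ff0000 means cut at S887, F1004. After flipping Y the toolpath is (153.8686,68.7188) → (97.1260,28.7483) → (42.6607,6.8878) → (140.9656,91.4334) → (58.9204,140.0388) → (70.1083,54.3427).

Shape 2 is a closed polygon drawn with `<path>`. Its stroke #ff0000 means cut at S887, F1004. After flipping Y the toolpath is (224.9893,92.1797) → (31.0114,18.9158) → (167.5746,127.4119) → (224.9893,92.1797), returning to the start.

Shape 3 is a circle drawn with `<circle>`. Its stroke #ff0000 means cut at S887, F1004. After flipping Y the toolpath is (129.1799,76.9910) → (116.8734,106.7015) → (87.1629,119.0080) → (57.4524,106.7015) → (45.1459,76.9910) → (57.4524,47.2805) → (87.1629,34.9740) → (116.8734,47.2805) → (129.1799,76.9910), returning to the start.

Shape 4 is a closed polygon drawn with `<path>`. Its stroke #ff0000 means cut at S887, F1004. After flipping Y the toolpath is (42.2793,108.9288) → (34.3924,88.8687) → (84.4513,105.5739) → (101.2002,62.5058) → (179.0649,131.0476) → (127.4844,15.1305) → (42.2793,108.9288), returning to the start.

Shape 5 is a open polyline drawn with `<polyline>`. Its stroke #ff0000 means cut at S887, F1004. After flipping Y the toolpath is (102.7719,56.1243) → (90.5572,114.5566) → (184.9729,142.5252) → (17.8993,138.9161).

Shape 6 is a line segment drawn with `<polyline>`. Its stroke #ff0000 means cut at S887, F1004. After flipping Y the toolpath is (64.5421,49.6201) → (74.7199,27.5883).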